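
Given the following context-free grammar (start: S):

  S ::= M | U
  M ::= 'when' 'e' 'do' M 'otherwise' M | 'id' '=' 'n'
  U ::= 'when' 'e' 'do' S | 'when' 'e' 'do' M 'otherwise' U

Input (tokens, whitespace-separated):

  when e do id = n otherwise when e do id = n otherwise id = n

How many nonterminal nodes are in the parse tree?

[S [M when e do [M id = n] otherwise [M when e do [M id = n] otherwise [M id = n]]]]

6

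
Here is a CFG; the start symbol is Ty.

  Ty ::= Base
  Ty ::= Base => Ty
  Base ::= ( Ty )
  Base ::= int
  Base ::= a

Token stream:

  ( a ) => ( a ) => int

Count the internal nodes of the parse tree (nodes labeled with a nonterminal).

[Ty [Base ( [Ty [Base a]] )] => [Ty [Base ( [Ty [Base a]] )] => [Ty [Base int]]]]

10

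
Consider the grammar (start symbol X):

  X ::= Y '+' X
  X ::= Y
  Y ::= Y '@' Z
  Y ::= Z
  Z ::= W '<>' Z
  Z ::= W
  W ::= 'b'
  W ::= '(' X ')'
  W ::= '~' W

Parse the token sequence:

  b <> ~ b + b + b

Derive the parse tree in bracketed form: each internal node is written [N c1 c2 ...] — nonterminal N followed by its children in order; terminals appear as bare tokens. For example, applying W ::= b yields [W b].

X
Y + X
Z + X
W <> Z + X
b <> Z + X
b <> W + X
b <> ~ W + X
b <> ~ b + X
b <> ~ b + Y + X
b <> ~ b + Z + X
b <> ~ b + W + X
b <> ~ b + b + X
b <> ~ b + b + Y
b <> ~ b + b + Z
b <> ~ b + b + W
b <> ~ b + b + b

[X [Y [Z [W b] <> [Z [W ~ [W b]]]]] + [X [Y [Z [W b]]] + [X [Y [Z [W b]]]]]]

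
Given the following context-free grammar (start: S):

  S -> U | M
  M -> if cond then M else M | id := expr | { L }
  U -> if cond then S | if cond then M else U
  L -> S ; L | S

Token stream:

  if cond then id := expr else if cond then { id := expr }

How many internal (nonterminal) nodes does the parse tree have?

[S [U if cond then [M id := expr] else [U if cond then [S [M { [L [S [M id := expr]]] }]]]]]

9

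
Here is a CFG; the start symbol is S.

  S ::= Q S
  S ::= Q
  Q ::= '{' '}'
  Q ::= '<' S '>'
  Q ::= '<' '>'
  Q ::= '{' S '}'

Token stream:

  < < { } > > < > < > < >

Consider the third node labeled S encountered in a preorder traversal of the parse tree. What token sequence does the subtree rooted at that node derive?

[S [Q < [S [Q < [S [Q { }]] >]] >] [S [Q < >] [S [Q < >] [S [Q < >]]]]]

{ }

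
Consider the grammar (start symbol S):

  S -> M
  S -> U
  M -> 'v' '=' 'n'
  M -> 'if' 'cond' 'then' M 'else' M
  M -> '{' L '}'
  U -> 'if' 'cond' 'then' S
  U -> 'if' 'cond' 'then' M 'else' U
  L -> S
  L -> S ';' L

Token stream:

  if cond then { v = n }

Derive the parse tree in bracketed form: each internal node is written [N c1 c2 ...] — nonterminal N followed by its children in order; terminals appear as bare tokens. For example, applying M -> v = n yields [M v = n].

[S [U if cond then [S [M { [L [S [M v = n]]] }]]]]

S
U
if cond then S
if cond then M
if cond then { L }
if cond then { S }
if cond then { M }
if cond then { v = n }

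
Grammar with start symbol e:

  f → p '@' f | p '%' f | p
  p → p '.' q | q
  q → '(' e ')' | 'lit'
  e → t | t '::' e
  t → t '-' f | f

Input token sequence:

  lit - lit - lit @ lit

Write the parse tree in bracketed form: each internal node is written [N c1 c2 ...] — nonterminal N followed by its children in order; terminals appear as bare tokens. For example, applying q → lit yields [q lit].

e
t
t - f
t - f - f
f - f - f
p - f - f
q - f - f
lit - f - f
lit - p - f
lit - q - f
lit - lit - f
lit - lit - p @ f
lit - lit - q @ f
lit - lit - lit @ f
lit - lit - lit @ p
lit - lit - lit @ q
lit - lit - lit @ lit

[e [t [t [t [f [p [q lit]]]] - [f [p [q lit]]]] - [f [p [q lit]] @ [f [p [q lit]]]]]]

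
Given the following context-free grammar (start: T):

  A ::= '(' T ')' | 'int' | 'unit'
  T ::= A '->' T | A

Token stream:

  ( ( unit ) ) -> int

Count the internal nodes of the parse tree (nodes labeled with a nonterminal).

[T [A ( [T [A ( [T [A unit]] )]] )] -> [T [A int]]]

8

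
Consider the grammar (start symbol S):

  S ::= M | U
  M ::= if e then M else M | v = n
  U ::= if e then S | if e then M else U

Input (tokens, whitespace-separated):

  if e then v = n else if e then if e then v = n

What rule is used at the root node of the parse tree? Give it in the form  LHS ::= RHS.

[S [U if e then [M v = n] else [U if e then [S [U if e then [S [M v = n]]]]]]]

S ::= U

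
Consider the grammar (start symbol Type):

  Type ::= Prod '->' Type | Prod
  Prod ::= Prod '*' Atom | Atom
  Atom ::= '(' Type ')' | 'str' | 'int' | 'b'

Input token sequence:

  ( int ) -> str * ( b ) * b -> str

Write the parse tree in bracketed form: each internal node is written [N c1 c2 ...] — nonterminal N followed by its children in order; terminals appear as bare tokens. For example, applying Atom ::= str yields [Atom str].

Type
Prod -> Type
Atom -> Type
( Type ) -> Type
( Prod ) -> Type
( Atom ) -> Type
( int ) -> Type
( int ) -> Prod -> Type
( int ) -> Prod * Atom -> Type
( int ) -> Prod * Atom * Atom -> Type
( int ) -> Atom * Atom * Atom -> Type
( int ) -> str * Atom * Atom -> Type
( int ) -> str * ( Type ) * Atom -> Type
( int ) -> str * ( Prod ) * Atom -> Type
( int ) -> str * ( Atom ) * Atom -> Type
( int ) -> str * ( b ) * Atom -> Type
( int ) -> str * ( b ) * b -> Type
( int ) -> str * ( b ) * b -> Prod
( int ) -> str * ( b ) * b -> Atom
( int ) -> str * ( b ) * b -> str

[Type [Prod [Atom ( [Type [Prod [Atom int]]] )]] -> [Type [Prod [Prod [Prod [Atom str]] * [Atom ( [Type [Prod [Atom b]]] )]] * [Atom b]] -> [Type [Prod [Atom str]]]]]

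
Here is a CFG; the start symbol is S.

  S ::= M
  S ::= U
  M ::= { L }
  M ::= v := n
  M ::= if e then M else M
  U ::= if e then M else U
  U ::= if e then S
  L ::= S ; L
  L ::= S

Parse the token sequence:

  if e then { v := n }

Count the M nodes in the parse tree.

2

[S [U if e then [S [M { [L [S [M v := n]]] }]]]]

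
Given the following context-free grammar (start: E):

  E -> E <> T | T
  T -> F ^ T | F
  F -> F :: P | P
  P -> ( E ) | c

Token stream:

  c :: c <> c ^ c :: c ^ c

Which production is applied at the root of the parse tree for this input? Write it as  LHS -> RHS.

E -> E <> T

[E [E [T [F [F [P c]] :: [P c]]]] <> [T [F [P c]] ^ [T [F [F [P c]] :: [P c]] ^ [T [F [P c]]]]]]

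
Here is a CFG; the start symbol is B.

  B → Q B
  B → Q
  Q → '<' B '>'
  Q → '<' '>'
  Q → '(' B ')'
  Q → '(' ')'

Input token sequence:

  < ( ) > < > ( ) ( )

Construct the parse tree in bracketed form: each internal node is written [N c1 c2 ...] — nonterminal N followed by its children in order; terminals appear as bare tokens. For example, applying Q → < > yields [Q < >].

B
Q B
< B > B
< Q > B
< ( ) > B
< ( ) > Q B
< ( ) > < > B
< ( ) > < > Q B
< ( ) > < > ( ) B
< ( ) > < > ( ) Q
< ( ) > < > ( ) ( )

[B [Q < [B [Q ( )]] >] [B [Q < >] [B [Q ( )] [B [Q ( )]]]]]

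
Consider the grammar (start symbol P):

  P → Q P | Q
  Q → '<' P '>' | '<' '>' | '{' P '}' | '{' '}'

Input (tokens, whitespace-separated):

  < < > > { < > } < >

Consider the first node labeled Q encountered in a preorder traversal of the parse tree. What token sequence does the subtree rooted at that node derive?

< < > >

[P [Q < [P [Q < >]] >] [P [Q { [P [Q < >]] }] [P [Q < >]]]]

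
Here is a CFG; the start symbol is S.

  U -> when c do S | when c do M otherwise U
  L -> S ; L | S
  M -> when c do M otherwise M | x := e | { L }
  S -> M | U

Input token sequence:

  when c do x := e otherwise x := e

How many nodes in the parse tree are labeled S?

1

[S [M when c do [M x := e] otherwise [M x := e]]]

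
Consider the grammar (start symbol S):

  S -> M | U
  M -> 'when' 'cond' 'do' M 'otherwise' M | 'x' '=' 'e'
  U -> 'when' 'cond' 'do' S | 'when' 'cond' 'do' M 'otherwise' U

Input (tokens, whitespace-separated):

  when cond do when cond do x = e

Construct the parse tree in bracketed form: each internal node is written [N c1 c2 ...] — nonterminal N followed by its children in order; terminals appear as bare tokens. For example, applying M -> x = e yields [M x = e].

[S [U when cond do [S [U when cond do [S [M x = e]]]]]]

S
U
when cond do S
when cond do U
when cond do when cond do S
when cond do when cond do M
when cond do when cond do x = e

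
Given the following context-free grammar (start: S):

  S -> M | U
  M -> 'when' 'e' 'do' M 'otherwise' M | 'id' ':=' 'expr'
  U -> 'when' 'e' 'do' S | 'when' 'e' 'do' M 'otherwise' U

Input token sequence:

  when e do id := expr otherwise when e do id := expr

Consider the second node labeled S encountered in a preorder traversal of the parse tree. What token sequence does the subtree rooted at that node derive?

[S [U when e do [M id := expr] otherwise [U when e do [S [M id := expr]]]]]

id := expr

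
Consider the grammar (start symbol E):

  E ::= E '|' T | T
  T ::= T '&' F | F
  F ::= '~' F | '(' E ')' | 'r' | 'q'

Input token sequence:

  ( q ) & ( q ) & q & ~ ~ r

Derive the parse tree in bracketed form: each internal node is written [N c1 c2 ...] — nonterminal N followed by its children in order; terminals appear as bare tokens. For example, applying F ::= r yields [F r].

[E [T [T [T [T [F ( [E [T [F q]]] )]] & [F ( [E [T [F q]]] )]] & [F q]] & [F ~ [F ~ [F r]]]]]

E
T
T & F
T & F & F
T & F & F & F
F & F & F & F
( E ) & F & F & F
( T ) & F & F & F
( F ) & F & F & F
( q ) & F & F & F
( q ) & ( E ) & F & F
( q ) & ( T ) & F & F
( q ) & ( F ) & F & F
( q ) & ( q ) & F & F
( q ) & ( q ) & q & F
( q ) & ( q ) & q & ~ F
( q ) & ( q ) & q & ~ ~ F
( q ) & ( q ) & q & ~ ~ r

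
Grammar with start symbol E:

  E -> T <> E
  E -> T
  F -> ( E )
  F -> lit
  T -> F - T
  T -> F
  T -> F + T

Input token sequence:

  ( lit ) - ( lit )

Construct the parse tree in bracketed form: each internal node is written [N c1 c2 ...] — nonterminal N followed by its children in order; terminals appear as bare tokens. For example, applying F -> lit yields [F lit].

E
T
F - T
( E ) - T
( T ) - T
( F ) - T
( lit ) - T
( lit ) - F
( lit ) - ( E )
( lit ) - ( T )
( lit ) - ( F )
( lit ) - ( lit )

[E [T [F ( [E [T [F lit]]] )] - [T [F ( [E [T [F lit]]] )]]]]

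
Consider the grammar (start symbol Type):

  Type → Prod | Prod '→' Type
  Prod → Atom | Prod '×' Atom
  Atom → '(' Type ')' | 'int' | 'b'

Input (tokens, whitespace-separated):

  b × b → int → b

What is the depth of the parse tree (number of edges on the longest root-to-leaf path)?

[Type [Prod [Prod [Atom b]] × [Atom b]] → [Type [Prod [Atom int]] → [Type [Prod [Atom b]]]]]

5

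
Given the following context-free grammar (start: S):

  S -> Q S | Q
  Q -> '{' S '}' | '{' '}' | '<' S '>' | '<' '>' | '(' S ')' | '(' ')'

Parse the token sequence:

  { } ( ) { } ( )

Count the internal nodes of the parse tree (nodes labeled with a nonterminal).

[S [Q { }] [S [Q ( )] [S [Q { }] [S [Q ( )]]]]]

8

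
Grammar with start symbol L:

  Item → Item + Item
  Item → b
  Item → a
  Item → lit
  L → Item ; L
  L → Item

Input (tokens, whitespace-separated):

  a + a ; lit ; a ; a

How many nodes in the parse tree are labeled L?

4

[L [Item [Item a] + [Item a]] ; [L [Item lit] ; [L [Item a] ; [L [Item a]]]]]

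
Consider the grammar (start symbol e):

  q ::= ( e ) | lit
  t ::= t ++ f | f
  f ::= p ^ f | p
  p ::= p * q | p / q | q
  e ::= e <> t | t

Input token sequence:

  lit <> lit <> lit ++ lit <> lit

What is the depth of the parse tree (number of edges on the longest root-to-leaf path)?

[e [e [e [e [t [f [p [q lit]]]]] <> [t [f [p [q lit]]]]] <> [t [t [f [p [q lit]]]] ++ [f [p [q lit]]]]] <> [t [f [p [q lit]]]]]

8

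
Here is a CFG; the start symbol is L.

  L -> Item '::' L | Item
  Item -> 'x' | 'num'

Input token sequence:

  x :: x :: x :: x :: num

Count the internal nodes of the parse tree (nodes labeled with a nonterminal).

10

[L [Item x] :: [L [Item x] :: [L [Item x] :: [L [Item x] :: [L [Item num]]]]]]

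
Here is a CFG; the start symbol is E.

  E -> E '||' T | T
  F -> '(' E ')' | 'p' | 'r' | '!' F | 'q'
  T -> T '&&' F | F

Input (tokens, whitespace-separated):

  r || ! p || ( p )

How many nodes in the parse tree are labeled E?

4

[E [E [E [T [F r]]] || [T [F ! [F p]]]] || [T [F ( [E [T [F p]]] )]]]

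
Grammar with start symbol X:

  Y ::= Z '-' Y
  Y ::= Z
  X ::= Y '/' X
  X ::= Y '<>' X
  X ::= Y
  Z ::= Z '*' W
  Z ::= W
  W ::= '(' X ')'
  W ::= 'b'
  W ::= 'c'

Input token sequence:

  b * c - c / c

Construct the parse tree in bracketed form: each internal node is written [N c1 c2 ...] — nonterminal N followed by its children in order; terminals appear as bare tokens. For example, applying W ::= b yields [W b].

X
Y / X
Z - Y / X
Z * W - Y / X
W * W - Y / X
b * W - Y / X
b * c - Y / X
b * c - Z / X
b * c - W / X
b * c - c / X
b * c - c / Y
b * c - c / Z
b * c - c / W
b * c - c / c

[X [Y [Z [Z [W b]] * [W c]] - [Y [Z [W c]]]] / [X [Y [Z [W c]]]]]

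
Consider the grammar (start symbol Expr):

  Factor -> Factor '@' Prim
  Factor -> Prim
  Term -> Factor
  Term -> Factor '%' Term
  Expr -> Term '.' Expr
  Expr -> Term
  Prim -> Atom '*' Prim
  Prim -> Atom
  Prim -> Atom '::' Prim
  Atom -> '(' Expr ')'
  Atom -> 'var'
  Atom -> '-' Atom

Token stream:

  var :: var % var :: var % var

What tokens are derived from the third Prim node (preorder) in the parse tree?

var :: var

[Expr [Term [Factor [Prim [Atom var] :: [Prim [Atom var]]]] % [Term [Factor [Prim [Atom var] :: [Prim [Atom var]]]] % [Term [Factor [Prim [Atom var]]]]]]]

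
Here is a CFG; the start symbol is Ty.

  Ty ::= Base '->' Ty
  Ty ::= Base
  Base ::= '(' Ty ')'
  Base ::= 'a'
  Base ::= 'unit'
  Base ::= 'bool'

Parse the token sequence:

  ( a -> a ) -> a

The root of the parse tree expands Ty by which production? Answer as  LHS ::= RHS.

[Ty [Base ( [Ty [Base a] -> [Ty [Base a]]] )] -> [Ty [Base a]]]

Ty ::= Base '->' Ty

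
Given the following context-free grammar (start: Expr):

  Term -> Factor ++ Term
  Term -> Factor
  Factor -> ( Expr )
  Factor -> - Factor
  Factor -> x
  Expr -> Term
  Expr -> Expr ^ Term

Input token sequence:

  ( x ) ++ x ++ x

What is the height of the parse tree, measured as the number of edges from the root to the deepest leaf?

6

[Expr [Term [Factor ( [Expr [Term [Factor x]]] )] ++ [Term [Factor x] ++ [Term [Factor x]]]]]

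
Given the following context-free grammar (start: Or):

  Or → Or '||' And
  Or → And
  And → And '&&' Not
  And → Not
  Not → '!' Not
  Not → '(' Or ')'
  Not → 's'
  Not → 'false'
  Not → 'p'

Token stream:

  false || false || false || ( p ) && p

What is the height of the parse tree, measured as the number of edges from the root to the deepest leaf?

[Or [Or [Or [Or [And [Not false]]] || [And [Not false]]] || [And [Not false]]] || [And [And [Not ( [Or [And [Not p]]] )]] && [Not p]]]

7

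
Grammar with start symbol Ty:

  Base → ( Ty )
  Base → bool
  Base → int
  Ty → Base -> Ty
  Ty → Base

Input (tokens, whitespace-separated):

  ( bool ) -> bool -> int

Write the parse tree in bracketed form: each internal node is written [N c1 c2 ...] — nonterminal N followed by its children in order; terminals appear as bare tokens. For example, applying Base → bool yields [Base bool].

Ty
Base -> Ty
( Ty ) -> Ty
( Base ) -> Ty
( bool ) -> Ty
( bool ) -> Base -> Ty
( bool ) -> bool -> Ty
( bool ) -> bool -> Base
( bool ) -> bool -> int

[Ty [Base ( [Ty [Base bool]] )] -> [Ty [Base bool] -> [Ty [Base int]]]]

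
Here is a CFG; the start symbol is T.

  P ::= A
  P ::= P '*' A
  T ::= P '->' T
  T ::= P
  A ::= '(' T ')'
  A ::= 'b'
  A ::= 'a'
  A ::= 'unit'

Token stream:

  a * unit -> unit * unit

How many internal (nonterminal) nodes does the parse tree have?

10

[T [P [P [A a]] * [A unit]] -> [T [P [P [A unit]] * [A unit]]]]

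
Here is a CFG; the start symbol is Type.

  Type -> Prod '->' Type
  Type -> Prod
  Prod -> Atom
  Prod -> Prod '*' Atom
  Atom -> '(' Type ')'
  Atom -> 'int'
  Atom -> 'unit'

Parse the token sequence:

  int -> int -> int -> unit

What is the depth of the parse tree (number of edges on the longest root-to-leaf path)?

[Type [Prod [Atom int]] -> [Type [Prod [Atom int]] -> [Type [Prod [Atom int]] -> [Type [Prod [Atom unit]]]]]]

6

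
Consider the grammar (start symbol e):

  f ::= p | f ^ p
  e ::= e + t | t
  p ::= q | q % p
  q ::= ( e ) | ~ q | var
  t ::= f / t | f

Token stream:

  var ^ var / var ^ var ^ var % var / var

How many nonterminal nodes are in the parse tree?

[e [t [f [f [p [q var]]] ^ [p [q var]]] / [t [f [f [f [p [q var]]] ^ [p [q var]]] ^ [p [q var] % [p [q var]]]] / [t [f [p [q var]]]]]]]

24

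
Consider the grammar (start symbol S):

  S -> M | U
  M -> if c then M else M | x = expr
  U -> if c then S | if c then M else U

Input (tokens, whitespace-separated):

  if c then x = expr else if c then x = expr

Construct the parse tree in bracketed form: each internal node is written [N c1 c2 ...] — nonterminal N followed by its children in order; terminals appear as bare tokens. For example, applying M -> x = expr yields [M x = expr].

[S [U if c then [M x = expr] else [U if c then [S [M x = expr]]]]]

S
U
if c then M else U
if c then x = expr else U
if c then x = expr else if c then S
if c then x = expr else if c then M
if c then x = expr else if c then x = expr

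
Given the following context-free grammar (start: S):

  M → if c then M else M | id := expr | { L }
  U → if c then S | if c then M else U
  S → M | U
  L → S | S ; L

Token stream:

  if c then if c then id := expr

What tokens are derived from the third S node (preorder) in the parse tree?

id := expr

[S [U if c then [S [U if c then [S [M id := expr]]]]]]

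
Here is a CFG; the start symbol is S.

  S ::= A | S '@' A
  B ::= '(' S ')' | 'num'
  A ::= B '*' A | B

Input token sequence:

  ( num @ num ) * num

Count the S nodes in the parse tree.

[S [A [B ( [S [S [A [B num]]] @ [A [B num]]] )] * [A [B num]]]]

3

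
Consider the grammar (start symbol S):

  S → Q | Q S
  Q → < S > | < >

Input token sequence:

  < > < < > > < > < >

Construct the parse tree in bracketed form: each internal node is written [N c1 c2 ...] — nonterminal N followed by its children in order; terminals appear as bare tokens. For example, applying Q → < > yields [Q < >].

[S [Q < >] [S [Q < [S [Q < >]] >] [S [Q < >] [S [Q < >]]]]]

S
Q S
< > S
< > Q S
< > < S > S
< > < Q > S
< > < < > > S
< > < < > > Q S
< > < < > > < > S
< > < < > > < > Q
< > < < > > < > < >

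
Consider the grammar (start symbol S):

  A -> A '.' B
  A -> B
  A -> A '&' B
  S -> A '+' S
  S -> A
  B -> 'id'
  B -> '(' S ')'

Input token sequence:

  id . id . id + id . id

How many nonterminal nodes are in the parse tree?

12

[S [A [A [A [B id]] . [B id]] . [B id]] + [S [A [A [B id]] . [B id]]]]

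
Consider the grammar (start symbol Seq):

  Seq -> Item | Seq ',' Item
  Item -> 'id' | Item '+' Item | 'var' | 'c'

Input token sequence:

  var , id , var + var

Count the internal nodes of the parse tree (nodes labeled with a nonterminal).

8

[Seq [Seq [Seq [Item var]] , [Item id]] , [Item [Item var] + [Item var]]]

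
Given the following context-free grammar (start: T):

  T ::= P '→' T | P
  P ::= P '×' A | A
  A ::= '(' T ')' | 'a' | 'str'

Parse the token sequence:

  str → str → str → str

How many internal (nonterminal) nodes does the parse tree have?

[T [P [A str]] → [T [P [A str]] → [T [P [A str]] → [T [P [A str]]]]]]

12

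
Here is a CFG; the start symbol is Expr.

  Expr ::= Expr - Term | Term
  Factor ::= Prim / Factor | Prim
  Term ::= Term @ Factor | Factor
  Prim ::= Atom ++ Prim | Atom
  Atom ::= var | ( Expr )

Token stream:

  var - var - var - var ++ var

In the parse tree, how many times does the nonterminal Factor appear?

4

[Expr [Expr [Expr [Expr [Term [Factor [Prim [Atom var]]]]] - [Term [Factor [Prim [Atom var]]]]] - [Term [Factor [Prim [Atom var]]]]] - [Term [Factor [Prim [Atom var] ++ [Prim [Atom var]]]]]]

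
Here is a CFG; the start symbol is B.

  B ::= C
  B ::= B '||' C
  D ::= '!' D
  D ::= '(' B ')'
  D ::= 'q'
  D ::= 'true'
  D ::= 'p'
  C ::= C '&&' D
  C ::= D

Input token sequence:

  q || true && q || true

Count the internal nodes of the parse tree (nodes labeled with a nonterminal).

[B [B [B [C [D q]]] || [C [C [D true]] && [D q]]] || [C [D true]]]

11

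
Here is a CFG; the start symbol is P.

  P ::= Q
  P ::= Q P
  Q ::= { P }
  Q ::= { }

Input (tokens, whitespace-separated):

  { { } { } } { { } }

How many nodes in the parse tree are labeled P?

[P [Q { [P [Q { }] [P [Q { }]]] }] [P [Q { [P [Q { }]] }]]]

5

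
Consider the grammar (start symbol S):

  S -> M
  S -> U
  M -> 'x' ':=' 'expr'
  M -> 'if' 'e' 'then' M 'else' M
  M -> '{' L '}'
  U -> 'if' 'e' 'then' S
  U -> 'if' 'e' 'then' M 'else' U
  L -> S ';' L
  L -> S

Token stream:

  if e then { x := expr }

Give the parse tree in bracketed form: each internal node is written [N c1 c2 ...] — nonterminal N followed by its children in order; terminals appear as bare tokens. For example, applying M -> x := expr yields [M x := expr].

S
U
if e then S
if e then M
if e then { L }
if e then { S }
if e then { M }
if e then { x := expr }

[S [U if e then [S [M { [L [S [M x := expr]]] }]]]]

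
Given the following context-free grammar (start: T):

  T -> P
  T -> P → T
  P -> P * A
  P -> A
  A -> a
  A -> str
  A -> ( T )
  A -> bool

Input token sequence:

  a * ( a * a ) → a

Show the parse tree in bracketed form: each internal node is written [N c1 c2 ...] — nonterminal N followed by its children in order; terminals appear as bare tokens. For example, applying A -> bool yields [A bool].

[T [P [P [A a]] * [A ( [T [P [P [A a]] * [A a]]] )]] → [T [P [A a]]]]

T
P → T
P * A → T
A * A → T
a * A → T
a * ( T ) → T
a * ( P ) → T
a * ( P * A ) → T
a * ( A * A ) → T
a * ( a * A ) → T
a * ( a * a ) → T
a * ( a * a ) → P
a * ( a * a ) → A
a * ( a * a ) → a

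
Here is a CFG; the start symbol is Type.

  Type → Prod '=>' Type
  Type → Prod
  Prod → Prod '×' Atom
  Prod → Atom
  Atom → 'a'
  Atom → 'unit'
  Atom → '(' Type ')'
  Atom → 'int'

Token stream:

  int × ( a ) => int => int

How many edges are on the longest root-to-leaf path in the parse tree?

[Type [Prod [Prod [Atom int]] × [Atom ( [Type [Prod [Atom a]]] )]] => [Type [Prod [Atom int]] => [Type [Prod [Atom int]]]]]

6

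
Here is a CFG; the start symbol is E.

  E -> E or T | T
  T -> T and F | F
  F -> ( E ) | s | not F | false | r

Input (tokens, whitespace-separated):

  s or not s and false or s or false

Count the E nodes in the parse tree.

[E [E [E [E [T [F s]]] or [T [T [F not [F s]]] and [F false]]] or [T [F s]]] or [T [F false]]]

4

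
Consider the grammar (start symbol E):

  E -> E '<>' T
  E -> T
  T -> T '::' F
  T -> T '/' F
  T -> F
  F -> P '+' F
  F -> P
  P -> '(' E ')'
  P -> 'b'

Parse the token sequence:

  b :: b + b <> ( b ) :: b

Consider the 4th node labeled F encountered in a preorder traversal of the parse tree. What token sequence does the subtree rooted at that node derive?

[E [E [T [T [F [P b]]] :: [F [P b] + [F [P b]]]]] <> [T [T [F [P ( [E [T [F [P b]]]] )]]] :: [F [P b]]]]

( b )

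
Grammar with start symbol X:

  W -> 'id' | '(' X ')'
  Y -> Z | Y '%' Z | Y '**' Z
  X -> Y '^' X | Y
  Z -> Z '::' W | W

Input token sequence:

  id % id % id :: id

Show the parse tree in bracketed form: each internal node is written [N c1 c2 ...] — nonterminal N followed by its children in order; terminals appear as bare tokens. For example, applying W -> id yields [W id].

X
Y
Y % Z
Y % Z % Z
Z % Z % Z
W % Z % Z
id % Z % Z
id % W % Z
id % id % Z
id % id % Z :: W
id % id % W :: W
id % id % id :: W
id % id % id :: id

[X [Y [Y [Y [Z [W id]]] % [Z [W id]]] % [Z [Z [W id]] :: [W id]]]]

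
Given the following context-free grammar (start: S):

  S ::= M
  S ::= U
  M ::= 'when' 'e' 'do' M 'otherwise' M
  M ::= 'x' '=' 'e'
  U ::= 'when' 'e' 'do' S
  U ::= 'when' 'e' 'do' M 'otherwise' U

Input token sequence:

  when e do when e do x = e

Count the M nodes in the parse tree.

1

[S [U when e do [S [U when e do [S [M x = e]]]]]]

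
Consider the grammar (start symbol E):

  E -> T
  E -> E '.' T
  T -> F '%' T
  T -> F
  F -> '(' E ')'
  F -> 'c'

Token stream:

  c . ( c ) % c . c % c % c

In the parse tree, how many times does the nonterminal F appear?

7

[E [E [E [T [F c]]] . [T [F ( [E [T [F c]]] )] % [T [F c]]]] . [T [F c] % [T [F c] % [T [F c]]]]]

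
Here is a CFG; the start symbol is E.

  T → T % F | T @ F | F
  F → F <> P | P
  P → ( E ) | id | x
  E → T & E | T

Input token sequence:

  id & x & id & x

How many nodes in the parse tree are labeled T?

[E [T [F [P id]]] & [E [T [F [P x]]] & [E [T [F [P id]]] & [E [T [F [P x]]]]]]]

4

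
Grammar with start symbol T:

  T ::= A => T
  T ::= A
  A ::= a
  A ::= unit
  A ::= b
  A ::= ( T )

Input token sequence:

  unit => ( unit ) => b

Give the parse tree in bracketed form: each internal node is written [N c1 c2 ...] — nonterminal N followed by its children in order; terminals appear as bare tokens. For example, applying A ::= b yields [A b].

[T [A unit] => [T [A ( [T [A unit]] )] => [T [A b]]]]

T
A => T
unit => T
unit => A => T
unit => ( T ) => T
unit => ( A ) => T
unit => ( unit ) => T
unit => ( unit ) => A
unit => ( unit ) => b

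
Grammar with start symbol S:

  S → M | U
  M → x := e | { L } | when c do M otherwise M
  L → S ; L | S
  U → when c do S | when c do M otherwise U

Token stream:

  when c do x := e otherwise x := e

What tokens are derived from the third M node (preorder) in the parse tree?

[S [M when c do [M x := e] otherwise [M x := e]]]

x := e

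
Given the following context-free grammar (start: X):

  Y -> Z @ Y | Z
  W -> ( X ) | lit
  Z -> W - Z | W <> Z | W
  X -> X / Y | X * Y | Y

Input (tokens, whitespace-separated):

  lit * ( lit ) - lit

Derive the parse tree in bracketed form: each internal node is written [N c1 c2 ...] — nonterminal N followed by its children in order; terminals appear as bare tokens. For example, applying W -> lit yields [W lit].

[X [X [Y [Z [W lit]]]] * [Y [Z [W ( [X [Y [Z [W lit]]]] )] - [Z [W lit]]]]]

X
X * Y
Y * Y
Z * Y
W * Y
lit * Y
lit * Z
lit * W - Z
lit * ( X ) - Z
lit * ( Y ) - Z
lit * ( Z ) - Z
lit * ( W ) - Z
lit * ( lit ) - Z
lit * ( lit ) - W
lit * ( lit ) - lit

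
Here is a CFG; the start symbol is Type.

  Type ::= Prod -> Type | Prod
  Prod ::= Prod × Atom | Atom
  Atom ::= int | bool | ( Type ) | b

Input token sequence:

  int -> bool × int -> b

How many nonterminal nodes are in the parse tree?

11

[Type [Prod [Atom int]] -> [Type [Prod [Prod [Atom bool]] × [Atom int]] -> [Type [Prod [Atom b]]]]]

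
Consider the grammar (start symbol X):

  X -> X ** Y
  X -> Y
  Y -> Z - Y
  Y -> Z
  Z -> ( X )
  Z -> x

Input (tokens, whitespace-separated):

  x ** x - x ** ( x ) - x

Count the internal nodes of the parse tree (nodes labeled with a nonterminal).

[X [X [X [Y [Z x]]] ** [Y [Z x] - [Y [Z x]]]] ** [Y [Z ( [X [Y [Z x]]] )] - [Y [Z x]]]]

16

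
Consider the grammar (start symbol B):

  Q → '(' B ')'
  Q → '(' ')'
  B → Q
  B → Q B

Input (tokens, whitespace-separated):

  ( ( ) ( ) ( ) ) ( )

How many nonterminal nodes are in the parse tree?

[B [Q ( [B [Q ( )] [B [Q ( )] [B [Q ( )]]]] )] [B [Q ( )]]]

10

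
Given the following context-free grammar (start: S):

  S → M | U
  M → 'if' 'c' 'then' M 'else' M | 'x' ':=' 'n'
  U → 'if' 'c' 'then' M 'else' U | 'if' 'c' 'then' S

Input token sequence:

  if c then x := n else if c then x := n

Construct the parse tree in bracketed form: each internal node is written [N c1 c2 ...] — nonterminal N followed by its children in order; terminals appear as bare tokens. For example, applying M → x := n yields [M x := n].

S
U
if c then M else U
if c then x := n else U
if c then x := n else if c then S
if c then x := n else if c then M
if c then x := n else if c then x := n

[S [U if c then [M x := n] else [U if c then [S [M x := n]]]]]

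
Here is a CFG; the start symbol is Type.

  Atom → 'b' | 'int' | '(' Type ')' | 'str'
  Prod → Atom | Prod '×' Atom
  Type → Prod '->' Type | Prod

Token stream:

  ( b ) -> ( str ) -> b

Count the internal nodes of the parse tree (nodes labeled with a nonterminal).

15

[Type [Prod [Atom ( [Type [Prod [Atom b]]] )]] -> [Type [Prod [Atom ( [Type [Prod [Atom str]]] )]] -> [Type [Prod [Atom b]]]]]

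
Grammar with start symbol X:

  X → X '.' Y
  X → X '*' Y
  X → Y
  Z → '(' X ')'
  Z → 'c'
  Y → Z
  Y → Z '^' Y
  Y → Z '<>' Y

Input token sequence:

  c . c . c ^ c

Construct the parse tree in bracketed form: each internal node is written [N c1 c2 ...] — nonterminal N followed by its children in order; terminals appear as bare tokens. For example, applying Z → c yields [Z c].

[X [X [X [Y [Z c]]] . [Y [Z c]]] . [Y [Z c] ^ [Y [Z c]]]]

X
X . Y
X . Y . Y
Y . Y . Y
Z . Y . Y
c . Y . Y
c . Z . Y
c . c . Y
c . c . Z ^ Y
c . c . c ^ Y
c . c . c ^ Z
c . c . c ^ c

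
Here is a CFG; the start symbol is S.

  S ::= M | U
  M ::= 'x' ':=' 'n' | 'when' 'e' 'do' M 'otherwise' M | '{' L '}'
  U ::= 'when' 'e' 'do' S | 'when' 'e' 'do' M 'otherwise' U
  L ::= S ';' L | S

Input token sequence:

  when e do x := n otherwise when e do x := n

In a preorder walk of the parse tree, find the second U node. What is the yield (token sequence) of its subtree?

when e do x := n

[S [U when e do [M x := n] otherwise [U when e do [S [M x := n]]]]]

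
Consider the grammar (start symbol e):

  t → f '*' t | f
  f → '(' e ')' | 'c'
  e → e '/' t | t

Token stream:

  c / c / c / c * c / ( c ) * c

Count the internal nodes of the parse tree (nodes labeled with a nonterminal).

[e [e [e [e [e [t [f c]]] / [t [f c]]] / [t [f c]]] / [t [f c] * [t [f c]]]] / [t [f ( [e [t [f c]]] )] * [t [f c]]]]

22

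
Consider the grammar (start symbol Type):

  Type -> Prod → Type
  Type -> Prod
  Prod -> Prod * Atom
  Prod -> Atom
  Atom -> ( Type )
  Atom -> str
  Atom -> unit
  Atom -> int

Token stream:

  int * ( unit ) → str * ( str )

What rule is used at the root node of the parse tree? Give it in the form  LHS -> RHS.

[Type [Prod [Prod [Atom int]] * [Atom ( [Type [Prod [Atom unit]]] )]] → [Type [Prod [Prod [Atom str]] * [Atom ( [Type [Prod [Atom str]]] )]]]]

Type -> Prod → Type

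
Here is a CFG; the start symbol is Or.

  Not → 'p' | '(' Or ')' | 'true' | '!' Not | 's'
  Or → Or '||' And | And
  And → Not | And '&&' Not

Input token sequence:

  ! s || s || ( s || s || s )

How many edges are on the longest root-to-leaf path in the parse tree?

8

[Or [Or [Or [And [Not ! [Not s]]]] || [And [Not s]]] || [And [Not ( [Or [Or [Or [And [Not s]]] || [And [Not s]]] || [And [Not s]]] )]]]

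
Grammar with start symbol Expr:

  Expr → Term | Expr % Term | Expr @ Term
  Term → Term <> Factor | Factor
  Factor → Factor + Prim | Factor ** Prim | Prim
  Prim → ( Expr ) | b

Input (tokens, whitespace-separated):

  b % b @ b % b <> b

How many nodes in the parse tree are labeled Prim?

[Expr [Expr [Expr [Expr [Term [Factor [Prim b]]]] % [Term [Factor [Prim b]]]] @ [Term [Factor [Prim b]]]] % [Term [Term [Factor [Prim b]]] <> [Factor [Prim b]]]]

5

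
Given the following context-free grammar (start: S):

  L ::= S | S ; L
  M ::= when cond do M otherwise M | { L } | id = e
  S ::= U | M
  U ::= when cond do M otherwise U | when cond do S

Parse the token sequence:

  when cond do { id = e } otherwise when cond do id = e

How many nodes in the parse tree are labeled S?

[S [U when cond do [M { [L [S [M id = e]]] }] otherwise [U when cond do [S [M id = e]]]]]

3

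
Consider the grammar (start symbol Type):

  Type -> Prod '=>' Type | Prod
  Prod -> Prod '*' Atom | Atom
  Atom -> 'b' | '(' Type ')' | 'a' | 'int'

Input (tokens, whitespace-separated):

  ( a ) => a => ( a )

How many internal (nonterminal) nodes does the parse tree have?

[Type [Prod [Atom ( [Type [Prod [Atom a]]] )]] => [Type [Prod [Atom a]] => [Type [Prod [Atom ( [Type [Prod [Atom a]]] )]]]]]

15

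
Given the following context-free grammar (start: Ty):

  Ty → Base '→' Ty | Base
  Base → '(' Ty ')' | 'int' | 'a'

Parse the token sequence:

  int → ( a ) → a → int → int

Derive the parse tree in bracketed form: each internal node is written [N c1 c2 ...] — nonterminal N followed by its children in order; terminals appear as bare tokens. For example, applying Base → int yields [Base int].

Ty
Base → Ty
int → Ty
int → Base → Ty
int → ( Ty ) → Ty
int → ( Base ) → Ty
int → ( a ) → Ty
int → ( a ) → Base → Ty
int → ( a ) → a → Ty
int → ( a ) → a → Base → Ty
int → ( a ) → a → int → Ty
int → ( a ) → a → int → Base
int → ( a ) → a → int → int

[Ty [Base int] → [Ty [Base ( [Ty [Base a]] )] → [Ty [Base a] → [Ty [Base int] → [Ty [Base int]]]]]]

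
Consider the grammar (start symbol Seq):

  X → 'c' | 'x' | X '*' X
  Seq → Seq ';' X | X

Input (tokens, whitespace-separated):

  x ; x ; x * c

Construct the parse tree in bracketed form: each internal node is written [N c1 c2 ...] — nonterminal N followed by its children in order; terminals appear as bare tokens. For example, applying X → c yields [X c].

[Seq [Seq [Seq [X x]] ; [X x]] ; [X [X x] * [X c]]]

Seq
Seq ; X
Seq ; X ; X
X ; X ; X
x ; X ; X
x ; x ; X
x ; x ; X * X
x ; x ; x * X
x ; x ; x * c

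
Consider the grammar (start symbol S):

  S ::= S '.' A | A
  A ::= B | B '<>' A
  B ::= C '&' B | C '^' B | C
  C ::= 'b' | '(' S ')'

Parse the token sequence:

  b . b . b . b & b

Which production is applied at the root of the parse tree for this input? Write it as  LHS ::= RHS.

[S [S [S [S [A [B [C b]]]] . [A [B [C b]]]] . [A [B [C b]]]] . [A [B [C b] & [B [C b]]]]]

S ::= S '.' A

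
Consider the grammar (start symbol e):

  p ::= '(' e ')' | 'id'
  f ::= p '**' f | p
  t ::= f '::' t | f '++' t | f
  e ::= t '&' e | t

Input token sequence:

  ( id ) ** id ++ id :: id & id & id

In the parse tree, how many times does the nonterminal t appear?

6

[e [t [f [p ( [e [t [f [p id]]]] )] ** [f [p id]]] ++ [t [f [p id]] :: [t [f [p id]]]]] & [e [t [f [p id]]] & [e [t [f [p id]]]]]]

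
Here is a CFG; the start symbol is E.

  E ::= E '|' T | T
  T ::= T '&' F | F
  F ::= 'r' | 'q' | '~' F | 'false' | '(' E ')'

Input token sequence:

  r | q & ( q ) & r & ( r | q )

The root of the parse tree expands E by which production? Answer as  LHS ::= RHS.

E ::= E '|' T

[E [E [T [F r]]] | [T [T [T [T [F q]] & [F ( [E [T [F q]]] )]] & [F r]] & [F ( [E [E [T [F r]]] | [T [F q]]] )]]]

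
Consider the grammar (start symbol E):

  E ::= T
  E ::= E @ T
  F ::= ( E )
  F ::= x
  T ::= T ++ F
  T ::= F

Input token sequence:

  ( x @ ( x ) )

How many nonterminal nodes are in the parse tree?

12

[E [T [F ( [E [E [T [F x]]] @ [T [F ( [E [T [F x]]] )]]] )]]]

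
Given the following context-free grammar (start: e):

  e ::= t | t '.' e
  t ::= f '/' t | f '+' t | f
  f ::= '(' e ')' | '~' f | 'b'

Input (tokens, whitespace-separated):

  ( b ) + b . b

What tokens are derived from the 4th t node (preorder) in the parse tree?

[e [t [f ( [e [t [f b]]] )] + [t [f b]]] . [e [t [f b]]]]

b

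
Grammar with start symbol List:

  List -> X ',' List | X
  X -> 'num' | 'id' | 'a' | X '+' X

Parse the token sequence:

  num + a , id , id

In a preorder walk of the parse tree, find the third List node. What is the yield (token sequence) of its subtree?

id

[List [X [X num] + [X a]] , [List [X id] , [List [X id]]]]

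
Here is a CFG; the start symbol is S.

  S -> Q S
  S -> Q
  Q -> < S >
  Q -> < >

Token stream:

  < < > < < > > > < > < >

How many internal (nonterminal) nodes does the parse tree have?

[S [Q < [S [Q < >] [S [Q < [S [Q < >]] >]]] >] [S [Q < >] [S [Q < >]]]]

12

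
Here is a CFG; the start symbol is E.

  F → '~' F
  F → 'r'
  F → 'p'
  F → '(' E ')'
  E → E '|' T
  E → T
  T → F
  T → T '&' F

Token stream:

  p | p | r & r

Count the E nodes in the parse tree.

3

[E [E [E [T [F p]]] | [T [F p]]] | [T [T [F r]] & [F r]]]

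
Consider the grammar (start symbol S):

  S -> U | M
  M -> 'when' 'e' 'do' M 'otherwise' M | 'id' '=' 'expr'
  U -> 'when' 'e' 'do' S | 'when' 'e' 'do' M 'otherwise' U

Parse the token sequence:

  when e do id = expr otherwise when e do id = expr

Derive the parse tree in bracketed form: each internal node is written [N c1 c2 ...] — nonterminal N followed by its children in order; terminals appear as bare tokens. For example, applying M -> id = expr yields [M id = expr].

[S [U when e do [M id = expr] otherwise [U when e do [S [M id = expr]]]]]

S
U
when e do M otherwise U
when e do id = expr otherwise U
when e do id = expr otherwise when e do S
when e do id = expr otherwise when e do M
when e do id = expr otherwise when e do id = expr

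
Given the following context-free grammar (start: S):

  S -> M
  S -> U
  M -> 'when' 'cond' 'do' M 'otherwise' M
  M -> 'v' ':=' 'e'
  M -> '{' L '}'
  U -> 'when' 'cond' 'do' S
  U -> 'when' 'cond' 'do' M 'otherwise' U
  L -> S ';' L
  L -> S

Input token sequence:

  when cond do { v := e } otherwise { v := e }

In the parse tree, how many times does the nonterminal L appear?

2

[S [M when cond do [M { [L [S [M v := e]]] }] otherwise [M { [L [S [M v := e]]] }]]]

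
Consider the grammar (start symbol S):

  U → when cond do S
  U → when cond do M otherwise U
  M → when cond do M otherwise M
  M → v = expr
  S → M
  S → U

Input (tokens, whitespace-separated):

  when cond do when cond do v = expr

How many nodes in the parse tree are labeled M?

[S [U when cond do [S [U when cond do [S [M v = expr]]]]]]

1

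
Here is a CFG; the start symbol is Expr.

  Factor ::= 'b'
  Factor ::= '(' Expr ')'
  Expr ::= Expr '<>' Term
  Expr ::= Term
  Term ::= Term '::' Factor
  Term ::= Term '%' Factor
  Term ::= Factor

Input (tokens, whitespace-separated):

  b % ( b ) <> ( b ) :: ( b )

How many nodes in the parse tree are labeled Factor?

7

[Expr [Expr [Term [Term [Factor b]] % [Factor ( [Expr [Term [Factor b]]] )]]] <> [Term [Term [Factor ( [Expr [Term [Factor b]]] )]] :: [Factor ( [Expr [Term [Factor b]]] )]]]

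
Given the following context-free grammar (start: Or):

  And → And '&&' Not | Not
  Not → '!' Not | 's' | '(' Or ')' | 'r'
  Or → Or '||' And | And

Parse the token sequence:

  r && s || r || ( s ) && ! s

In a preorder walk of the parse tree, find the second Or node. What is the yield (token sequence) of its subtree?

[Or [Or [Or [And [And [Not r]] && [Not s]]] || [And [Not r]]] || [And [And [Not ( [Or [And [Not s]]] )]] && [Not ! [Not s]]]]

r && s || r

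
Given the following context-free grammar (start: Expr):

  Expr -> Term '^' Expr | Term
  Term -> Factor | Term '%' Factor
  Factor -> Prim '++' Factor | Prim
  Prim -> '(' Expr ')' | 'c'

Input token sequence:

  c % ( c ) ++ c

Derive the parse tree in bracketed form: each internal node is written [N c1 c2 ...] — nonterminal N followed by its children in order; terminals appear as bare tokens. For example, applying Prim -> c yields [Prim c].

[Expr [Term [Term [Factor [Prim c]]] % [Factor [Prim ( [Expr [Term [Factor [Prim c]]]] )] ++ [Factor [Prim c]]]]]

Expr
Term
Term % Factor
Factor % Factor
Prim % Factor
c % Factor
c % Prim ++ Factor
c % ( Expr ) ++ Factor
c % ( Term ) ++ Factor
c % ( Factor ) ++ Factor
c % ( Prim ) ++ Factor
c % ( c ) ++ Factor
c % ( c ) ++ Prim
c % ( c ) ++ c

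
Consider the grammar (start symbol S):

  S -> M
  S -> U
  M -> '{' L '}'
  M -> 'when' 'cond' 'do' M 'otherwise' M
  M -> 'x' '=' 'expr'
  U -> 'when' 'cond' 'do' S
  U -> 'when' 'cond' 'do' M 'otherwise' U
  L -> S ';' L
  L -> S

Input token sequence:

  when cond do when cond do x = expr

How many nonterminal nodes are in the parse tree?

[S [U when cond do [S [U when cond do [S [M x = expr]]]]]]

6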